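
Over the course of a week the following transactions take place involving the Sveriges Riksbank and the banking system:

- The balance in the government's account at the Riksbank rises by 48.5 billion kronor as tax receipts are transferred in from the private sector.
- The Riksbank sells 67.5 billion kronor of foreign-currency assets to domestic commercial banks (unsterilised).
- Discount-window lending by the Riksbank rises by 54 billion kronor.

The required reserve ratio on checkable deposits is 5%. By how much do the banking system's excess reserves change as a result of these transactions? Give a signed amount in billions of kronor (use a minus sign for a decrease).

-59.575 billion

Government account inflow 48.5 billion kronor: reserves −48.5B, deposits −48.5B.
FX sale 67.5 billion kronor: reserves −67.5B, deposits 0.
Discount-window loan 54 billion kronor: reserves +54B, deposits 0.
Totals: Δreserves = −62B, Δdeposits = −48.5B.
Δrequired reserves = 5% × −48.5B = −2.425B.
Δexcess reserves = Δreserves − Δrequired = −62B − (−2.425B) = -59.575 billion.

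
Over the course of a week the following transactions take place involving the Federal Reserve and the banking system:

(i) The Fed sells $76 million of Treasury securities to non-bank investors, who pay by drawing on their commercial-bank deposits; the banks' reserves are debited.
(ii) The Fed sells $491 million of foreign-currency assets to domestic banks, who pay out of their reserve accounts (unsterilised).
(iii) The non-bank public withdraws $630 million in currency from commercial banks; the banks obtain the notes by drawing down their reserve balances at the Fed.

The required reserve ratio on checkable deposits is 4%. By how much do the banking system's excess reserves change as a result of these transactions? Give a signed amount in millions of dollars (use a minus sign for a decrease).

Asset sale (to non-banks) $76 million: reserves −$76M, deposits −$76M.
FX sale $491 million: reserves −$491M, deposits 0.
Currency withdrawal $630 million: reserves −$630M, deposits −$630M.
Totals: Δreserves = −$1197M, Δdeposits = −$706M.
Δrequired reserves = 4% × −$706M = −$28.24M.
Δexcess reserves = Δreserves − Δrequired = −$1197M − (−$28.24M) = -$1168.76 million.

-$1168.76 million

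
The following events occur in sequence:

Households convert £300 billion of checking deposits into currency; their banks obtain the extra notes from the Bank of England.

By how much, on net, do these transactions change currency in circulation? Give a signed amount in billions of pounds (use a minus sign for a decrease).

+£300 billion

Bank of England balance sheet:
  Assets:      no change
  Liabilities: Bank reserves −£300B, Currency in circulation +£300B
So the change in currency in circulation is +£300 billion.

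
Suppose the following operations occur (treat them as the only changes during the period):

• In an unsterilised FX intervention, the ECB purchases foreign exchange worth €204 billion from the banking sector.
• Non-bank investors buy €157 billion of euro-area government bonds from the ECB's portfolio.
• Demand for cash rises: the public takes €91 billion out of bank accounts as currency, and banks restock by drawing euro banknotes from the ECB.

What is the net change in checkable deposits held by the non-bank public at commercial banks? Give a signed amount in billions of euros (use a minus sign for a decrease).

-€248 billion

FX purchase €204 billion: the counterparty is a bank, so public deposits are unchanged → 0.
Asset sale (to non-banks) €157 billion: non-bank counterparties' bank balances fall → −€157B.
Currency withdrawal €91 billion: non-bank counterparties' bank balances fall → −€91B.
Net: 0 − 157 − 91 = -€248 billion.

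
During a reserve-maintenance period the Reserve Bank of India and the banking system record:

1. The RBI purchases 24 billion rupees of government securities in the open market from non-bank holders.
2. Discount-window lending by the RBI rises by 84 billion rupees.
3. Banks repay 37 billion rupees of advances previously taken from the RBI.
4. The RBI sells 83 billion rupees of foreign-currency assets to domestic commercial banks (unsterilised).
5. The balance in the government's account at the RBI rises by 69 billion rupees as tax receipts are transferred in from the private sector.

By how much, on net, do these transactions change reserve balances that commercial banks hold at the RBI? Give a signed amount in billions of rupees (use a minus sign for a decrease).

Asset purchase (from non-banks) 24 billion rupees: the RBI pays by crediting reserve accounts → +24B.
Discount-window loan 84 billion rupees: the loan is credited to the bank's reserve account → +84B.
Discount-window repayment 37 billion rupees: repayment is debited from reserves → −37B.
FX sale 83 billion rupees: the buying banks pay out of their reserve balances → −83B.
Government account inflow 69 billion rupees: funds move from bank reserves into the government account → −69B.
Net: 24 + 84 − 37 − 83 − 69 = -81 billion.

-81 billion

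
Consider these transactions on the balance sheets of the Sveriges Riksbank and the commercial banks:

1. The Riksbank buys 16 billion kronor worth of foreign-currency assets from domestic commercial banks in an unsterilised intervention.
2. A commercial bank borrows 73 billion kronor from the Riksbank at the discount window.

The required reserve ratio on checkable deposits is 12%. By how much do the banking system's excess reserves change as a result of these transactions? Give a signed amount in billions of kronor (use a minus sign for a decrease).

+89 billion

FX purchase 16 billion kronor: reserves +16B, deposits 0.
Discount-window loan 73 billion kronor: reserves +73B, deposits 0.
Totals: Δreserves = +89B, Δdeposits = 0.
Δrequired reserves = 12% × 0 = 0.
Δexcess reserves = Δreserves − Δrequired = +89B − (0) = +89 billion.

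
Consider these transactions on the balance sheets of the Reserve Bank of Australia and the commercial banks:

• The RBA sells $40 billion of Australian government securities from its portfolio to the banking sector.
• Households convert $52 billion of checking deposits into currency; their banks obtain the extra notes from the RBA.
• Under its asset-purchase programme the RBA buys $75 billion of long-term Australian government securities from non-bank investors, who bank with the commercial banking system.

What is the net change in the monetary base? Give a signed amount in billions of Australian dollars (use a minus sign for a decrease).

+$35 billion

RBA balance sheet:
  Assets:      Securities +$35B
  Liabilities: Bank reserves −$17B, Currency in circulation +$52B
Monetary base = currency + reserves: +$52B + (−$17B) = +$35 billion.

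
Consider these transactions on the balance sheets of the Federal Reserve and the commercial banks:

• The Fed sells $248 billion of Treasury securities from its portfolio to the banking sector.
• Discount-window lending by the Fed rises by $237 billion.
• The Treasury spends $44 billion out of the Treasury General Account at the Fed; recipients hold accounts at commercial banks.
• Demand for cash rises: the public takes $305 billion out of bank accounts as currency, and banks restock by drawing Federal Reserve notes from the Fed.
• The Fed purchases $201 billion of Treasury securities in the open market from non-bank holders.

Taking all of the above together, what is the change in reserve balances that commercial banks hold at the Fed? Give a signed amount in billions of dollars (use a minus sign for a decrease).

Fed balance sheet:
  Assets:      Securities −$47B, Loans to banks +$237B
  Liabilities: Bank reserves −$71B, Currency in circulation +$305B, Government deposits −$44B
Commercial banking system:
  Assets:      Reserves at CB −$71B, Securities +$248B
  Liabilities: Checkable deposits −$60B, Borrowings from CB +$237B
So the change in reserve balances that commercial banks hold at the Fed is -$71 billion.

-$71 billion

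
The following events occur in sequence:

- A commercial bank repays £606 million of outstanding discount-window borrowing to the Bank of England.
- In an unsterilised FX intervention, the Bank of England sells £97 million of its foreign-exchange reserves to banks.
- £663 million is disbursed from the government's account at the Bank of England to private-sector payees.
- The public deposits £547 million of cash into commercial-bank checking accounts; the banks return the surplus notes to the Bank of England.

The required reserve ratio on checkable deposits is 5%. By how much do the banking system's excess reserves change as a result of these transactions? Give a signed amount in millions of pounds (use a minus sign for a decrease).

+£446.5 million

Discount-window repayment £606 million: reserves −£606M, deposits 0.
FX sale £97 million: reserves −£97M, deposits 0.
Government spending £663 million: reserves +£663M, deposits +£663M.
Currency deposit £547 million: reserves +£547M, deposits +£547M.
Totals: Δreserves = +£507M, Δdeposits = +£1210M.
Δrequired reserves = 5% × +£1210M = +£60.5M.
Δexcess reserves = Δreserves − Δrequired = +£507M − (+£60.5M) = +£446.5 million.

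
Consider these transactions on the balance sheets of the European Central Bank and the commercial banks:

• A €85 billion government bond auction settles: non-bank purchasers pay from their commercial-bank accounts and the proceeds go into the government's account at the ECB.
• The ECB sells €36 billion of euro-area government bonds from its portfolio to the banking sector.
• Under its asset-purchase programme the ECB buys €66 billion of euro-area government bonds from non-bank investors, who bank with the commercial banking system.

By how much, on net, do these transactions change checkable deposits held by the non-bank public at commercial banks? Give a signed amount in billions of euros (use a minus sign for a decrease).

ECB balance sheet:
  Assets:      Securities +€30B
  Liabilities: Bank reserves −€55B, Government deposits +€85B
Commercial banking system:
  Assets:      Reserves at CB −€55B, Securities +€36B
  Liabilities: Checkable deposits −€19B
So the change in checkable deposits held by the non-bank public at commercial banks is -€19 billion.

-€19 billion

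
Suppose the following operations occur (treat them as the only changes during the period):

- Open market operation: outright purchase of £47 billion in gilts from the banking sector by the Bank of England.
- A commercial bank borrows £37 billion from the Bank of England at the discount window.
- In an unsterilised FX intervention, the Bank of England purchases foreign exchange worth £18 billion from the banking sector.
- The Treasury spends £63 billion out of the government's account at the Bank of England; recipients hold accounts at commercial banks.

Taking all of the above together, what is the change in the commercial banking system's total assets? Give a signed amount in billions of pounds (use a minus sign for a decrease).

+£100 billion

OMO purchase (from banks) £47 billion: just an asset swap on bank balance sheets → 0.
Discount-window loan £37 billion: bank balance sheets expand → +£37B.
FX purchase £18 billion: just an asset swap on bank balance sheets → 0.
Government spending £63 billion: bank balance sheets expand → +£63B.
Net: 0 + 37 + 0 + 63 = +£100 billion.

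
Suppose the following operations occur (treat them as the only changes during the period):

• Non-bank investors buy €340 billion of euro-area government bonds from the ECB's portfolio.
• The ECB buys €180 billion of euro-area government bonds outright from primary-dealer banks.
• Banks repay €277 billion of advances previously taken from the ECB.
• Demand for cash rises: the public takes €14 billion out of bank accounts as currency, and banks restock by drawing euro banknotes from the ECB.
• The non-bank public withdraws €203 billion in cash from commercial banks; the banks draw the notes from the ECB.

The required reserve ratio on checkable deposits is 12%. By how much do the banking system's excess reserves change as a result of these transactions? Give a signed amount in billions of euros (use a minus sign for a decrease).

Asset sale (to non-banks) €340 billion: reserves −€340B, deposits −€340B.
OMO purchase (from banks) €180 billion: reserves +€180B, deposits 0.
Discount-window repayment €277 billion: reserves −€277B, deposits 0.
Currency withdrawal €14 billion: reserves −€14B, deposits −€14B.
Currency withdrawal €203 billion: reserves −€203B, deposits −€203B.
Totals: Δreserves = −€654B, Δdeposits = −€557B.
Δrequired reserves = 12% × −€557B = −€66.84B.
Δexcess reserves = Δreserves − Δrequired = −€654B − (−€66.84B) = -€587.16 billion.

-€587.16 billion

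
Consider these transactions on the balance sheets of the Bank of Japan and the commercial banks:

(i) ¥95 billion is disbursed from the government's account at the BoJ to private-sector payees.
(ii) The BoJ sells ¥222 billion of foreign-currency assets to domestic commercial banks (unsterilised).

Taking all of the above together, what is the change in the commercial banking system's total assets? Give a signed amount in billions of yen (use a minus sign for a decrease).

BoJ balance sheet:
  Assets:      Foreign assets −¥222B
  Liabilities: Bank reserves −¥127B, Government deposits −¥95B
Commercial banking system:
  Assets:      Reserves at CB −¥127B, Foreign assets +¥222B
  Liabilities: Checkable deposits +¥95B
Change in total bank assets = +¥95 billion.

+¥95 billion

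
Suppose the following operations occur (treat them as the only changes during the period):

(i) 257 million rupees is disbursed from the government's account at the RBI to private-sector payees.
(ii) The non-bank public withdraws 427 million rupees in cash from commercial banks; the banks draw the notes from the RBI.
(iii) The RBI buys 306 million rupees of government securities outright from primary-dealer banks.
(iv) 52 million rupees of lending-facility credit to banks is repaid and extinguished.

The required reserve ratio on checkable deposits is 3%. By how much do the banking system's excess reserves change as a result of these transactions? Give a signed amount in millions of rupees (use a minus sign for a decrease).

+89.1 million

Government spending 257 million rupees: reserves +257M, deposits +257M.
Currency withdrawal 427 million rupees: reserves −427M, deposits −427M.
OMO purchase (from banks) 306 million rupees: reserves +306M, deposits 0.
Discount-window repayment 52 million rupees: reserves −52M, deposits 0.
Totals: Δreserves = +84M, Δdeposits = −170M.
Δrequired reserves = 3% × −170M = −5.1M.
Δexcess reserves = Δreserves − Δrequired = +84M − (−5.1M) = +89.1 million.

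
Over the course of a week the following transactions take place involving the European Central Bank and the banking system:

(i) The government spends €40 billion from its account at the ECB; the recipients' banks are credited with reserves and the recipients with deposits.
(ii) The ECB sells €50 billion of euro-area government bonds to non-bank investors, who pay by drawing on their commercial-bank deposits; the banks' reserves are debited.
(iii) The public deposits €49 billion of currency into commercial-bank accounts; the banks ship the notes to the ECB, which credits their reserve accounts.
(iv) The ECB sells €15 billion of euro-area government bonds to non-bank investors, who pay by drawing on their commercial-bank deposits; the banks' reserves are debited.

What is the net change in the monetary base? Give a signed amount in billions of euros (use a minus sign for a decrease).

-€25 billion

Government spending €40 billion: a non-base liability converts back to reserves → +€40B.
Asset sale (to non-banks) €50 billion: ECB balance sheet contracts → −€50B.
Currency deposit €49 billion: just a shift between currency and reserves — both are base money → 0.
Asset sale (to non-banks) €15 billion: ECB balance sheet contracts → −€15B.
Net: 40 − 50 + 0 − 15 = -€25 billion.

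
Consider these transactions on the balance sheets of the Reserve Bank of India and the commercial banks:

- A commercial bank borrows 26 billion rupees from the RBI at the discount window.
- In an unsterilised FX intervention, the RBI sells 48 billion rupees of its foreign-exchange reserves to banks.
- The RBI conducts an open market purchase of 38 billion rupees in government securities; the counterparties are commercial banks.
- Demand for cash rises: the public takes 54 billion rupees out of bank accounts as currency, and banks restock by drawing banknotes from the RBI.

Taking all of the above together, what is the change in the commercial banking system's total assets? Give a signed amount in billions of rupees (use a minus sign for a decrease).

-28 billion

Discount-window loan 26 billion rupees: bank balance sheets expand → +26B.
FX sale 48 billion rupees: just an asset swap on bank balance sheets → 0.
OMO purchase (from banks) 38 billion rupees: just an asset swap on bank balance sheets → 0.
Currency withdrawal 54 billion rupees: bank balance sheets shrink → −54B.
Net: 26 + 0 + 0 − 54 = -28 billion.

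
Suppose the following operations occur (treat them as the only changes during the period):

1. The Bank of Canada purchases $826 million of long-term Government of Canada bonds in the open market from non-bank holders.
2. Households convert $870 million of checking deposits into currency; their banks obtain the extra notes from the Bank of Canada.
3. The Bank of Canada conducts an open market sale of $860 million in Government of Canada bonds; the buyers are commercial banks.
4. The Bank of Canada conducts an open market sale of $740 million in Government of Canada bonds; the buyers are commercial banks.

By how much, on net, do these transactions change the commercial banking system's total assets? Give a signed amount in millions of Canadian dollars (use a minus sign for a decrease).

-$44 million

Asset purchase (from non-banks) $826 million: bank balance sheets expand → +$826M.
Currency withdrawal $870 million: bank balance sheets shrink → −$870M.
OMO sale (to banks) $860 million: just an asset swap on bank balance sheets → 0.
OMO sale (to banks) $740 million: just an asset swap on bank balance sheets → 0.
Net: 826 − 870 + 0 + 0 = -$44 million.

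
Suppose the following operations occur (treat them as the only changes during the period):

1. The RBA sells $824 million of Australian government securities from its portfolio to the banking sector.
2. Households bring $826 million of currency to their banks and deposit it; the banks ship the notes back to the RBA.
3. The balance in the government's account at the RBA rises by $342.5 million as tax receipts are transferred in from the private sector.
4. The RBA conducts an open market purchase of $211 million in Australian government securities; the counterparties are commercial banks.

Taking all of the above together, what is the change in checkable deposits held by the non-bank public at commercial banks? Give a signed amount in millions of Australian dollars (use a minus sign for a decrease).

RBA balance sheet:
  Assets:      Securities −$613M
  Liabilities: Bank reserves −$129.5M, Currency in circulation −$826M, Government deposits +$342.5M
Commercial banking system:
  Assets:      Reserves at CB −$129.5M, Securities +$613M
  Liabilities: Checkable deposits +$483.5M
So the change in checkable deposits held by the non-bank public at commercial banks is +$483.5 million.

+$483.5 million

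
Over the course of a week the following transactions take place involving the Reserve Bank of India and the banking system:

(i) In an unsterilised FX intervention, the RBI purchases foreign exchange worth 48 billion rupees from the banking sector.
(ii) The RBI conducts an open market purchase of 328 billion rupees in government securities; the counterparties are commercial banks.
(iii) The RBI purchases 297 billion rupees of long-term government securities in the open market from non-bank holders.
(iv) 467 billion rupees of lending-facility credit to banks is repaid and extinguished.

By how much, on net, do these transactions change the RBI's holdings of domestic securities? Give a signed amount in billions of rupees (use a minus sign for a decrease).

+625 billion

RBI balance sheet:
  Assets:      Securities +625B, Loans to banks −467B, Foreign assets +48B
  Liabilities: Bank reserves +206B
Commercial banking system:
  Assets:      Reserves at CB +206B, Securities −328B, Foreign assets −48B
  Liabilities: Checkable deposits +297B, Borrowings from CB −467B
So the change in the RBI's holdings of domestic securities is +625 billion.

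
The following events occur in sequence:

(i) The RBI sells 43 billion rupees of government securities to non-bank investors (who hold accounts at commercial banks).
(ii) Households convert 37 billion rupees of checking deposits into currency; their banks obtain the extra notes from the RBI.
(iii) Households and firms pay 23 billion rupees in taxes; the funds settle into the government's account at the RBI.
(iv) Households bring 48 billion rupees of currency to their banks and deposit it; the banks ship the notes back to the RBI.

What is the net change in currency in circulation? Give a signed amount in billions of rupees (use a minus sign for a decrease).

Asset sale (to non-banks) 43 billion rupees: no currency enters or leaves circulation → 0.
Currency withdrawal 37 billion rupees: notes leave the central bank → +37B.
Government account inflow 23 billion rupees: no currency enters or leaves circulation → 0.
Currency deposit 48 billion rupees: notes return to the central bank → −48B.
Net: 0 + 37 + 0 − 48 = -11 billion.

-11 billion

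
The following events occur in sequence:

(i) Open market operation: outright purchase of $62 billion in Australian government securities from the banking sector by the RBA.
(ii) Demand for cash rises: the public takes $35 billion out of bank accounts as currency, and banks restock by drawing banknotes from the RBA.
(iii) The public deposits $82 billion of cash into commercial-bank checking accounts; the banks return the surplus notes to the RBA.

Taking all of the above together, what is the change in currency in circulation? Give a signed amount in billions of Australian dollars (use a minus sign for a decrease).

-$47 billion

OMO purchase (from banks) $62 billion: no currency enters or leaves circulation → 0.
Currency withdrawal $35 billion: notes leave the central bank → +$35B.
Currency deposit $82 billion: notes return to the central bank → −$82B.
Net: 0 + 35 − 82 = -$47 billion.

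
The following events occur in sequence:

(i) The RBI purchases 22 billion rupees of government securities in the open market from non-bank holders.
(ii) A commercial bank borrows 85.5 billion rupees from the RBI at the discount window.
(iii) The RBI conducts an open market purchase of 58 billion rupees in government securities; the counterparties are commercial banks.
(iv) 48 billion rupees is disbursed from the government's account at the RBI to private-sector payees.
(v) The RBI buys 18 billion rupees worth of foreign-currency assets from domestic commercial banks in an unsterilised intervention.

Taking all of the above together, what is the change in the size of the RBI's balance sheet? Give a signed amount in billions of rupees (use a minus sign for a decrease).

RBI balance sheet:
  Assets:      Securities +80B, Loans to banks +85.5B, Foreign assets +18B
  Liabilities: Bank reserves +231.5B, Government deposits −48B
Commercial banking system:
  Assets:      Reserves at CB +231.5B, Securities −58B, Foreign assets −18B
  Liabilities: Checkable deposits +70B, Borrowings from CB +85.5B
Change in total RBI assets = +183.5 billion.

+183.5 billion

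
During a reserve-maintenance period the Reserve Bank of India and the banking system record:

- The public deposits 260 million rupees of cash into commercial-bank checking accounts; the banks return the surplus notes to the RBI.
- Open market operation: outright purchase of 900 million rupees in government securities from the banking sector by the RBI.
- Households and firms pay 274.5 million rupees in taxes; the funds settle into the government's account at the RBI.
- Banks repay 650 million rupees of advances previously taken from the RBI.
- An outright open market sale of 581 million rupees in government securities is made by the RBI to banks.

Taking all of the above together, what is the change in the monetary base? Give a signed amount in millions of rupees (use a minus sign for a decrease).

-605.5 million

Currency deposit 260 million rupees: just a shift between currency and reserves — both are base money → 0.
OMO purchase (from banks) 900 million rupees: RBI balance sheet expands → +900M.
Government account inflow 274.5 million rupees: reserves shift to a non-base liability → −274.5M.
Discount-window repayment 650 million rupees: RBI balance sheet contracts → −650M.
OMO sale (to banks) 581 million rupees: RBI balance sheet contracts → −581M.
Net: 0 + 900 − 274.5 − 650 − 581 = -605.5 million.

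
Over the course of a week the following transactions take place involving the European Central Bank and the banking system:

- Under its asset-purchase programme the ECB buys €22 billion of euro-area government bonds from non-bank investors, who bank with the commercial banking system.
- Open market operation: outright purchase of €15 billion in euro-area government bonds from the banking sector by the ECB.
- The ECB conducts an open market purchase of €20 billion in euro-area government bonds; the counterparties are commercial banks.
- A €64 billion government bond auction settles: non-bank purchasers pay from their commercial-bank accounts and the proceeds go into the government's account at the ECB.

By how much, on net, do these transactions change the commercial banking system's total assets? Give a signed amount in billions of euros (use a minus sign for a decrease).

-€42 billion

Asset purchase (from non-banks) €22 billion: bank balance sheets expand → +€22B.
OMO purchase (from banks) €15 billion: just an asset swap on bank balance sheets → 0.
OMO purchase (from banks) €20 billion: just an asset swap on bank balance sheets → 0.
Government account inflow €64 billion: bank balance sheets shrink → −€64B.
Net: 22 + 0 + 0 − 64 = -€42 billion.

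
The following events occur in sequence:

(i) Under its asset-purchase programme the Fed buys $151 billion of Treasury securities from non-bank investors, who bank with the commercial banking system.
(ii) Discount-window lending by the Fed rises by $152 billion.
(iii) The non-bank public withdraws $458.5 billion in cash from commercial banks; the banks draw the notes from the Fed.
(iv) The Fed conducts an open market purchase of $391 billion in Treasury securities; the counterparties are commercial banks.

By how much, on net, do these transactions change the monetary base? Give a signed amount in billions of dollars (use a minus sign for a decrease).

+$694 billion

Asset purchase (from non-banks) $151 billion: Fed balance sheet expands → +$151B.
Discount-window loan $152 billion: Fed balance sheet expands → +$152B.
Currency withdrawal $458.5 billion: just a shift between currency and reserves — both are base money → 0.
OMO purchase (from banks) $391 billion: Fed balance sheet expands → +$391B.
Net: 151 + 152 + 0 + 391 = +$694 billion.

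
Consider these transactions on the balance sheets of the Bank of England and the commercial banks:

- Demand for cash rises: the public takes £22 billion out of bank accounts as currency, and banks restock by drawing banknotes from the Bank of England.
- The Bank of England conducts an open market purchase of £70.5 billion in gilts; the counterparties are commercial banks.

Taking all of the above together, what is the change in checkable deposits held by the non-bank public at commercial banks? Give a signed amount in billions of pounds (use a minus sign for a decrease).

-£22 billion

Currency withdrawal £22 billion: non-bank counterparties' bank balances fall → −£22B.
OMO purchase (from banks) £70.5 billion: the counterparty is a bank, so public deposits are unchanged → 0.
Net: −22 + 0 = -£22 billion.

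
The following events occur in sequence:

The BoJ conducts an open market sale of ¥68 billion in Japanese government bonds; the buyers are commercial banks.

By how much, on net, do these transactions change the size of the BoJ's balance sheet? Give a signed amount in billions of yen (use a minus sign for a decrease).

OMO sale (to banks) ¥68 billion: a BoJ asset is shed → −¥68B.

-¥68 billion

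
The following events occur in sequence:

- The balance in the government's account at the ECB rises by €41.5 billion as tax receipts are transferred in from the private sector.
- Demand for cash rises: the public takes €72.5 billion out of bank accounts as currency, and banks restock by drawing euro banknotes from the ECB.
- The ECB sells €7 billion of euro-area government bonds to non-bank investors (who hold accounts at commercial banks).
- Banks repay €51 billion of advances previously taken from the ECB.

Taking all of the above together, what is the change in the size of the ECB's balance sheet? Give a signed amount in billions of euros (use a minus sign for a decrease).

ECB balance sheet:
  Assets:      Securities −€7B, Loans to banks −€51B
  Liabilities: Bank reserves −€172B, Currency in circulation +€72.5B, Government deposits +€41.5B
Change in total ECB assets = -€58 billion.

-€58 billion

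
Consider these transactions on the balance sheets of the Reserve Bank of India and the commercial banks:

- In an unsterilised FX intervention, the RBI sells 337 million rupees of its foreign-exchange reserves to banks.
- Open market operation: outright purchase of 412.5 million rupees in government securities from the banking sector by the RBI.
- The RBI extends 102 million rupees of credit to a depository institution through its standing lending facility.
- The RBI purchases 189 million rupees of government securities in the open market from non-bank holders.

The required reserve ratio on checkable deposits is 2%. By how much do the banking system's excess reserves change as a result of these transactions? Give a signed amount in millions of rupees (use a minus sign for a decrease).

FX sale 337 million rupees: reserves −337M, deposits 0.
OMO purchase (from banks) 412.5 million rupees: reserves +412.5M, deposits 0.
Discount-window loan 102 million rupees: reserves +102M, deposits 0.
Asset purchase (from non-banks) 189 million rupees: reserves +189M, deposits +189M.
Totals: Δreserves = +366.5M, Δdeposits = +189M.
Δrequired reserves = 2% × +189M = +3.78M.
Δexcess reserves = Δreserves − Δrequired = +366.5M − (+3.78M) = +362.72 million.

+362.72 million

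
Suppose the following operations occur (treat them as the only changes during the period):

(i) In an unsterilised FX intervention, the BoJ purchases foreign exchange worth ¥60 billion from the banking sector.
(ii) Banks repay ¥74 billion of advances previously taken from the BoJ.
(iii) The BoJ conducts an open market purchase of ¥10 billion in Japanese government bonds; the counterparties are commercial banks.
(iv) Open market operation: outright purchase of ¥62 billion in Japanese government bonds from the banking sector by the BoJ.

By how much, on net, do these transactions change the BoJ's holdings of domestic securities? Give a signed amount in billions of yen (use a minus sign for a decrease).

+¥72 billion

BoJ balance sheet:
  Assets:      Securities +¥72B, Loans to banks −¥74B, Foreign assets +¥60B
  Liabilities: Bank reserves +¥58B
Commercial banking system:
  Assets:      Reserves at CB +¥58B, Securities −¥72B, Foreign assets −¥60B
  Liabilities: Borrowings from CB −¥74B
So the change in the BoJ's holdings of domestic securities is +¥72 billion.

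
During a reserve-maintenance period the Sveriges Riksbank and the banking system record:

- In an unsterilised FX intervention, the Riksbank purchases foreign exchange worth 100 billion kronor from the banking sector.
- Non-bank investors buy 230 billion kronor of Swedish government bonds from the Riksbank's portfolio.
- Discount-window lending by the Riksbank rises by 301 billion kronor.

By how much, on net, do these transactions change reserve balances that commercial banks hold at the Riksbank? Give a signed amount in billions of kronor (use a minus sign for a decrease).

+171 billion

Riksbank balance sheet:
  Assets:      Securities −230B, Loans to banks +301B, Foreign assets +100B
  Liabilities: Bank reserves +171B
So the change in reserve balances that commercial banks hold at the Riksbank is +171 billion.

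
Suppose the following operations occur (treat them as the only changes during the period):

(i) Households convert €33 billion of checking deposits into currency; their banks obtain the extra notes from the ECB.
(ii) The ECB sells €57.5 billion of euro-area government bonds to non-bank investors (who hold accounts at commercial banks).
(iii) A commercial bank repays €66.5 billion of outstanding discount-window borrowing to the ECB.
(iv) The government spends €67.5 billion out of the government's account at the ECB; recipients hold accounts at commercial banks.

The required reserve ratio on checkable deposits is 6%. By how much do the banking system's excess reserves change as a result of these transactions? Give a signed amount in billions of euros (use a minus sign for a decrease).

-€88.12 billion

Currency withdrawal €33 billion: reserves −€33B, deposits −€33B.
Asset sale (to non-banks) €57.5 billion: reserves −€57.5B, deposits −€57.5B.
Discount-window repayment €66.5 billion: reserves −€66.5B, deposits 0.
Government spending €67.5 billion: reserves +€67.5B, deposits +€67.5B.
Totals: Δreserves = −€89.5B, Δdeposits = −€23B.
Δrequired reserves = 6% × −€23B = −€1.38B.
Δexcess reserves = Δreserves − Δrequired = −€89.5B − (−€1.38B) = -€88.12 billion.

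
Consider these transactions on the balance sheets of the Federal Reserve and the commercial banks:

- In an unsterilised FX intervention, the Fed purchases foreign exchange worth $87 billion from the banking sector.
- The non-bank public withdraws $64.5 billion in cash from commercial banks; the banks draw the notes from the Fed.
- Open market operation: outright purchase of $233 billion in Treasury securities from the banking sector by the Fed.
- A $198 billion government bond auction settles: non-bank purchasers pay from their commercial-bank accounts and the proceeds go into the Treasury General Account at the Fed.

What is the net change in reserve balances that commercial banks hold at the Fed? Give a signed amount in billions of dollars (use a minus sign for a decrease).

+$57.5 billion

FX purchase $87 billion: the Fed pays by crediting reserve accounts → +$87B.
Currency withdrawal $64.5 billion: banks swap reserves for currency → −$64.5B.
OMO purchase (from banks) $233 billion: the Fed pays by crediting reserve accounts → +$233B.
Government account inflow $198 billion: funds move from bank reserves into the government account → −$198B.
Net: 87 − 64.5 + 233 − 198 = +$57.5 billion.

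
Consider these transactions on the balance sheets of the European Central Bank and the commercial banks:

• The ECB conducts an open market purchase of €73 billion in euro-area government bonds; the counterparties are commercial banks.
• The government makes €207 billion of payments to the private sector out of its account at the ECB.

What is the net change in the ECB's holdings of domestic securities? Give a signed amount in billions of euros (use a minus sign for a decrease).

ECB balance sheet:
  Assets:      Securities +€73B
  Liabilities: Bank reserves +€280B, Government deposits −€207B
So the change in the ECB's holdings of domestic securities is +€73 billion.

+€73 billion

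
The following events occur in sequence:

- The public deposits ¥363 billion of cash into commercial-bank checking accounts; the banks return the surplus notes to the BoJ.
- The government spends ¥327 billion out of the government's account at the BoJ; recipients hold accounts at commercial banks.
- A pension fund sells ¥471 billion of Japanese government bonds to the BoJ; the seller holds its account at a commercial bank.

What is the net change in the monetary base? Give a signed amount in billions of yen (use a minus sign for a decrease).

+¥798 billion

BoJ balance sheet:
  Assets:      Securities +¥471B
  Liabilities: Bank reserves +¥1161B, Currency in circulation −¥363B, Government deposits −¥327B
Commercial banking system:
  Assets:      Reserves at CB +¥1161B
  Liabilities: Checkable deposits +¥1161B
Monetary base = currency + reserves: −¥363B + (+¥1161B) = +¥798 billion.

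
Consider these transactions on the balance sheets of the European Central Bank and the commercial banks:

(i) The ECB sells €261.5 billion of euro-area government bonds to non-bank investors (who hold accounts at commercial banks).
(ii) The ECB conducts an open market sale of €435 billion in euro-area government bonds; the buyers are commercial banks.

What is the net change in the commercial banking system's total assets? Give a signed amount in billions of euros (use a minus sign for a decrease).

ECB balance sheet:
  Assets:      Securities −€696.5B
  Liabilities: Bank reserves −€696.5B
Commercial banking system:
  Assets:      Reserves at CB −€696.5B, Securities +€435B
  Liabilities: Checkable deposits −€261.5B
Change in total bank assets = -€261.5 billion.

-€261.5 billion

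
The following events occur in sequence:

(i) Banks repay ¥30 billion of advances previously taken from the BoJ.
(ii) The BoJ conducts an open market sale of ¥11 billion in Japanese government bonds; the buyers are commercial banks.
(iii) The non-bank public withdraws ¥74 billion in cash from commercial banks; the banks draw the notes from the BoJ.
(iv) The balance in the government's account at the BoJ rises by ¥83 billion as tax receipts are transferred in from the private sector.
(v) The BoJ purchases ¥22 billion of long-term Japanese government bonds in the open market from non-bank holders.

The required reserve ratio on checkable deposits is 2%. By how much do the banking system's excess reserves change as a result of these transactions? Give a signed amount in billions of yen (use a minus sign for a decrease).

Discount-window repayment ¥30 billion: reserves −¥30B, deposits 0.
OMO sale (to banks) ¥11 billion: reserves −¥11B, deposits 0.
Currency withdrawal ¥74 billion: reserves −¥74B, deposits −¥74B.
Government account inflow ¥83 billion: reserves −¥83B, deposits −¥83B.
Asset purchase (from non-banks) ¥22 billion: reserves +¥22B, deposits +¥22B.
Totals: Δreserves = −¥176B, Δdeposits = −¥135B.
Δrequired reserves = 2% × −¥135B = −¥2.7B.
Δexcess reserves = Δreserves − Δrequired = −¥176B − (−¥2.7B) = -¥173.3 billion.

-¥173.3 billion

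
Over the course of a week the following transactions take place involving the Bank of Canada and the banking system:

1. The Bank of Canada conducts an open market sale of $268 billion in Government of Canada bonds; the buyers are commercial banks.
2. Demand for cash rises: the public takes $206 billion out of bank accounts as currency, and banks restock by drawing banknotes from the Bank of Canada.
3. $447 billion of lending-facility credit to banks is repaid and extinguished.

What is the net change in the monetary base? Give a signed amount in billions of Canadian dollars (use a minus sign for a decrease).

-$715 billion

Bank of Canada balance sheet:
  Assets:      Securities −$268B, Loans to banks −$447B
  Liabilities: Bank reserves −$921B, Currency in circulation +$206B
Commercial banking system:
  Assets:      Reserves at CB −$921B, Securities +$268B
  Liabilities: Checkable deposits −$206B, Borrowings from CB −$447B
Monetary base = currency + reserves: +$206B + (−$921B) = -$715 billion.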